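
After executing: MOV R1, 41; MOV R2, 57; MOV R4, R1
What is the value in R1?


Register state trace:
  MOV R1, 41  → R1 = 41
  MOV R2, 57  → R2 = 57
  MOV R4, R1  → R4 = 41
Final: R1 = 41

41


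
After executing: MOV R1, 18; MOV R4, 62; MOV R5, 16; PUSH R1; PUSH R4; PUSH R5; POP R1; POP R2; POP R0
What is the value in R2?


Stack trace (top is rightmost):
  MOV R1, 18  → R1 = 18
  MOV R4, 62  → R4 = 62
  MOV R5, 16  → R5 = 16
  PUSH R1  → stack: [18]
  PUSH R4  → stack: [18, 62]
  PUSH R5  → stack: [18, 62, 16]
  POP R1  → R1 = 16, stack: [18, 62]
  POP R2  → R2 = 62, stack: [18]
  POP R0  → R0 = 18, stack: []
Final: R2 = 62

62


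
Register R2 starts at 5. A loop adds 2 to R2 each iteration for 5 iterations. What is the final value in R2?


Starting value: R2 = 5
  Iter 1: R2 = 5 + 2 = 7
  Iter 2: R2 = 7 + 2 = 9
  Iter 3: R2 = 9 + 2 = 11
  Iter 4: R2 = 11 + 2 = 13
  Iter 5: R2 = 13 + 2 = 15
Final: R2 = 15

15


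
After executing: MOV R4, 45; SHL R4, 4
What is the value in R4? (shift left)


Register state trace:
  MOV R4, 45  → R4 = 45
  SHL R4, 4  → R4 = 45 << 4 = 45 * 2^4 = 720
Final: R4 = 720

720


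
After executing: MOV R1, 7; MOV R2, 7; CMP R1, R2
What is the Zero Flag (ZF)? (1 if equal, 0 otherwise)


Register state trace:
  MOV R1, 7  → R1 = 7
  MOV R2, 7  → R2 = 7
  CMP R1, R2  → computes 7 - 7 = 0
  Result is zero, so values are equal
ZF = 1

1


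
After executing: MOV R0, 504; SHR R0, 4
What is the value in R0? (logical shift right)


Register state trace:
  MOV R0, 504  → R0 = 504
  SHR R0, 4  → R0 = 504 >> 4 = 504 // 2^4 = 31
Final: R0 = 31

31


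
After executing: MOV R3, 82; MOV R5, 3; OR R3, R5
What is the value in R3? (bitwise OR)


Register state trace:
  MOV R3, 82  → R3 = 82 (0b01010010)
  MOV R5, 3  → R5 = 3 (0b00000011)
  OR R3, R5   → R3 = 82 OR 3 = 83 (0b01010011)
Final: R3 = 83

83


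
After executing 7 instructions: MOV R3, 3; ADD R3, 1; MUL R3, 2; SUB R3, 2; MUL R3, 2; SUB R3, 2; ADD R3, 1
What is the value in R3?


Register state trace:
  MOV R3, 3  → R3 = 3
  ADD R3, 1  → R3 = 3 + 1 = 4
  MUL R3, 2  → R3 = 4 * 2 = 8
  SUB R3, 2  → R3 = 8 - 2 = 6
  MUL R3, 2  → R3 = 6 * 2 = 12
  SUB R3, 2  → R3 = 12 - 2 = 10
  ADD R3, 1  → R3 = 10 + 1 = 11
Final: R3 = 11

11


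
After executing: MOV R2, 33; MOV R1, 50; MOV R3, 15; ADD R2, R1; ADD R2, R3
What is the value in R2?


Register state trace:
  MOV R2, 33  → R2 = 33
  MOV R1, 50  → R1 = 50
  MOV R3, 15  → R3 = 15
  ADD R2, R1  → R2 = 33 + 50 = 83
  ADD R2, R3  → R2 = 83 + 15 = 98
Final: R2 = 98

98


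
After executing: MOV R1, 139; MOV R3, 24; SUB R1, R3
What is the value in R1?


Register state trace:
  MOV R1, 139  → R1 = 139
  MOV R3, 24  → R3 = 24
  SUB R1, R3  → R1 = 139 - 24 = 115
Final: R1 = 115

115


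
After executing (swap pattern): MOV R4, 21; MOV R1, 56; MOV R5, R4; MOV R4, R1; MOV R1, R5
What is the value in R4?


Register state trace (swap pattern):
  MOV R4, 21  → R4 = 21
  MOV R1, 56  → R1 = 56
  MOV R5, R4  → R5 = 21  (save R4)
  MOV R4, R1  → R4 = 56  (R4 gets R1's value)
  MOV R1, R5  → R1 = 21  (R1 gets saved value)
Final: R4 = 56

56


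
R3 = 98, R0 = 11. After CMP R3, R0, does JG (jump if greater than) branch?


Trace:
  R3 = 98, R0 = 11
  CMP R3, R0  → compares 98 vs 11
  JG checks: is 98 greater than 11?
  98 > 11, so condition is true
Branch taken: Yes

Yes


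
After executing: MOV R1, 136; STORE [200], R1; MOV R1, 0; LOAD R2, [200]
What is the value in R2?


Register and memory trace:
  MOV R1, 136  → R1 = 136
  STORE [200], R1  → mem[200] = 136
  MOV R1, 0  → R1 = 0
  LOAD R2, [200]  → R2 = mem[200] = 136
Final: R2 = 136

136


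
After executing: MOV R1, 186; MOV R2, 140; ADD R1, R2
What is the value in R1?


Register state trace:
  MOV R1, 186  → R1 = 186
  MOV R2, 140  → R2 = 140
  ADD R1, R2  → R1 = 186 + 140 = 326
Final: R1 = 326

326


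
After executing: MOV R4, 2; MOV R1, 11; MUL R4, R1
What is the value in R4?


Register state trace:
  MOV R4, 2  → R4 = 2
  MOV R1, 11  → R1 = 11
  MUL R4, R1  → R4 = 2 * 11 = 22
Final: R4 = 22

22


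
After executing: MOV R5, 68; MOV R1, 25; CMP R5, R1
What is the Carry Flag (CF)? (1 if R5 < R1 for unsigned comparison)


Register state trace:
  MOV R5, 68  → R5 = 68
  MOV R1, 25  → R1 = 25
  CMP R5, R1  → unsigned 68 - 25: no borrow
  68 >= 25, so CF = 0
CF = 0

0


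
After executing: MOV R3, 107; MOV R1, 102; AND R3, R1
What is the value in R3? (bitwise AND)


Register state trace:
  MOV R3, 107  → R3 = 107 (0b01101011)
  MOV R1, 102  → R1 = 102 (0b01100110)
  AND R3, R1  → R3 = 107 AND 102 = 98 (0b01100010)
Final: R3 = 98

98


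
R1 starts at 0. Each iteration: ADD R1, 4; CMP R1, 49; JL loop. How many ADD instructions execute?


Loop trace (R1 starts at 0, target 49, step 4):
  ADD #1: R1 = 0 + 4 = 4  → 4 < 49, loop
  ADD #2: R1 = 4 + 4 = 8  → 8 < 49, loop
  ADD #3: R1 = 8 + 4 = 12  → 12 < 49, loop
  ADD #4: R1 = 12 + 4 = 16  → 16 < 49, loop
  ADD #5: R1 = 16 + 4 = 20  → 20 < 49, loop
  ADD #6: R1 = 20 + 4 = 24  → 24 < 49, loop
  ADD #7: R1 = 24 + 4 = 28  → 28 < 49, loop
  ADD #8: R1 = 28 + 4 = 32  → 32 < 49, loop
  ADD #9: R1 = 32 + 4 = 36  → 36 < 49, loop
  ADD #10: R1 = 36 + 4 = 40  → 40 < 49, loop
  ADD #11: R1 = 40 + 4 = 44  → 44 < 49, loop
  ADD #12: R1 = 44 + 4 = 48  → 48 < 49, loop
  ADD #13: R1 = 48 + 4 = 52  → 52 >= 49, exit
Total ADD instructions: 13

13


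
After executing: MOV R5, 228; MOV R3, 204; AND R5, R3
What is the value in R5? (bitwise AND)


Register state trace:
  MOV R5, 228  → R5 = 228 (0b11100100)
  MOV R3, 204  → R3 = 204 (0b11001100)
  AND R5, R3  → R5 = 228 AND 204 = 196 (0b11000100)
Final: R5 = 196

196


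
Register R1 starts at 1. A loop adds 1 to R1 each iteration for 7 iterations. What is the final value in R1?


Starting value: R1 = 1
  Iter 1: R1 = 1 + 1 = 2
  Iter 2: R1 = 2 + 1 = 3
  Iter 3: R1 = 3 + 1 = 4
  Iter 4: R1 = 4 + 1 = 5
  Iter 5: R1 = 5 + 1 = 6
  Iter 6: R1 = 6 + 1 = 7
  Iter 7: R1 = 7 + 1 = 8
Final: R1 = 8

8


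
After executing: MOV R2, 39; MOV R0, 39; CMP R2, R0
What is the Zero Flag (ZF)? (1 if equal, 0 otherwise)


Register state trace:
  MOV R2, 39  → R2 = 39
  MOV R0, 39  → R0 = 39
  CMP R2, R0  → computes 39 - 39 = 0
  Result is zero, so values are equal
ZF = 1

1


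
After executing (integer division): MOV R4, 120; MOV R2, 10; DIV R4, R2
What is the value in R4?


Register state trace:
  MOV R4, 120  → R4 = 120
  MOV R2, 10  → R2 = 10
  DIV R4, R2  → R4 = 120 // 10 = 12
Final: R4 = 12

12


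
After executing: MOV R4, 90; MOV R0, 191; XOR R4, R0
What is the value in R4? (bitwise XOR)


Register state trace:
  MOV R4, 90  → R4 = 90 (0b01011010)
  MOV R0, 191  → R0 = 191 (0b10111111)
  XOR R4, R0  → R4 = 90 XOR 191 = 229 (0b11100101)
Final: R4 = 229

229


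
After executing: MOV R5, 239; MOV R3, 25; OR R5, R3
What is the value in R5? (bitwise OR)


Register state trace:
  MOV R5, 239  → R5 = 239 (0b11101111)
  MOV R3, 25  → R3 = 25 (0b00011001)
  OR R5, R3   → R5 = 239 OR 25 = 255 (0b11111111)
Final: R5 = 255

255


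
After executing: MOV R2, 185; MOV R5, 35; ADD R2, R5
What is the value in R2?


Register state trace:
  MOV R2, 185  → R2 = 185
  MOV R5, 35  → R5 = 35
  ADD R2, R5  → R2 = 185 + 35 = 220
Final: R2 = 220

220


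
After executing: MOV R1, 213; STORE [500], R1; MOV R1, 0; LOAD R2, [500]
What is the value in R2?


Register and memory trace:
  MOV R1, 213  → R1 = 213
  STORE [500], R1  → mem[500] = 213
  MOV R1, 0  → R1 = 0
  LOAD R2, [500]  → R2 = mem[500] = 213
Final: R2 = 213

213


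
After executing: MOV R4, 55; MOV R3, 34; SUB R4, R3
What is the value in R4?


Register state trace:
  MOV R4, 55  → R4 = 55
  MOV R3, 34  → R3 = 34
  SUB R4, R3  → R4 = 55 - 34 = 21
Final: R4 = 21

21


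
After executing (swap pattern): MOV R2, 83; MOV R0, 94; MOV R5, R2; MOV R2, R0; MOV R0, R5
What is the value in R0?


Register state trace (swap pattern):
  MOV R2, 83  → R2 = 83
  MOV R0, 94  → R0 = 94
  MOV R5, R2  → R5 = 83  (save R2)
  MOV R2, R0  → R2 = 94  (R2 gets R0's value)
  MOV R0, R5  → R0 = 83  (R0 gets saved value)
Final: R0 = 83

83


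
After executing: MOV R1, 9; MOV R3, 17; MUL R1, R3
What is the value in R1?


Register state trace:
  MOV R1, 9  → R1 = 9
  MOV R3, 17  → R3 = 17
  MUL R1, R3  → R1 = 9 * 17 = 153
Final: R1 = 153

153


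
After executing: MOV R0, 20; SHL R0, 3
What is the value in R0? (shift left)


Register state trace:
  MOV R0, 20  → R0 = 20
  SHL R0, 3  → R0 = 20 << 3 = 20 * 2^3 = 160
Final: R0 = 160

160


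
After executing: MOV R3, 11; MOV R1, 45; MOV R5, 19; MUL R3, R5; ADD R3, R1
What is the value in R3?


Register state trace:
  MOV R3, 11  → R3 = 11
  MOV R1, 45  → R1 = 45
  MOV R5, 19  → R5 = 19
  MUL R3, R5  → R3 = 11 * 19 = 209
  ADD R3, R1  → R3 = 209 + 45 = 254
Final: R3 = 254

254


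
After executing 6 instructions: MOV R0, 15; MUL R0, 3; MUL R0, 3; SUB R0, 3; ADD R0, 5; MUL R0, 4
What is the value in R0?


Register state trace:
  MOV R0, 15  → R0 = 15
  MUL R0, 3  → R0 = 15 * 3 = 45
  MUL R0, 3  → R0 = 45 * 3 = 135
  SUB R0, 3  → R0 = 135 - 3 = 132
  ADD R0, 5  → R0 = 132 + 5 = 137
  MUL R0, 4  → R0 = 137 * 4 = 548
Final: R0 = 548

548


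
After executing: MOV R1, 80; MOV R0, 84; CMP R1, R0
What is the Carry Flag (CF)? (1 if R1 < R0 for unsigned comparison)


Register state trace:
  MOV R1, 80  → R1 = 80
  MOV R0, 84  → R0 = 84
  CMP R1, R0  → unsigned 80 - 84: borrow occurs
  80 < 84, so CF = 1
CF = 1

1


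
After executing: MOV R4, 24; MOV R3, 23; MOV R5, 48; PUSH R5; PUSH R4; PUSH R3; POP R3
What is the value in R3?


Stack trace (top is rightmost):
  MOV R4, 24  → R4 = 24
  MOV R3, 23  → R3 = 23
  MOV R5, 48  → R5 = 48
  PUSH R5  → stack: [48]
  PUSH R4  → stack: [48, 24]
  PUSH R3  → stack: [48, 24, 23]
  POP R3  → R3 = 23, stack: [48, 24]
Final: R3 = 23

23


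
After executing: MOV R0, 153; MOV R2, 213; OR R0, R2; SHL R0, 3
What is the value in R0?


Register state trace:
  MOV R0, 153  → R0 = 153 (0b10011001)
  MOV R2, 213  → R2 = 213 (0b11010101)
  OR R0, R2  → R0 = 153 OR 213 = 221 (0b11011101)
  SHL R0, 3  → R0 = 221 << 3 = 1768
Final: R0 = 1768

1768


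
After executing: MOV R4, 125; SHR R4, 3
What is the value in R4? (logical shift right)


Register state trace:
  MOV R4, 125  → R4 = 125
  SHR R4, 3  → R4 = 125 >> 3 = 125 // 2^3 = 15
Final: R4 = 15

15


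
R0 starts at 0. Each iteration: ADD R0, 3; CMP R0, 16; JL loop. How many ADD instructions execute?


Loop trace (R0 starts at 0, target 16, step 3):
  ADD #1: R0 = 0 + 3 = 3  → 3 < 16, loop
  ADD #2: R0 = 3 + 3 = 6  → 6 < 16, loop
  ADD #3: R0 = 6 + 3 = 9  → 9 < 16, loop
  ADD #4: R0 = 9 + 3 = 12  → 12 < 16, loop
  ADD #5: R0 = 12 + 3 = 15  → 15 < 16, loop
  ADD #6: R0 = 15 + 3 = 18  → 18 >= 16, exit
Total ADD instructions: 6

6


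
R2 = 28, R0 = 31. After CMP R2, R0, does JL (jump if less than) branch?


Trace:
  R2 = 28, R0 = 31
  CMP R2, R0  → compares 28 vs 31
  JL checks: is 28 less than 31?
  28 < 31, so condition is true
Branch taken: Yes

Yes


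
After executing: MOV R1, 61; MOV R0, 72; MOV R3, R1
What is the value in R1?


Register state trace:
  MOV R1, 61  → R1 = 61
  MOV R0, 72  → R0 = 72
  MOV R3, R1  → R3 = 61
Final: R1 = 61

61


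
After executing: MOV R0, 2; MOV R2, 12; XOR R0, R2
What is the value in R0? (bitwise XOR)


Register state trace:
  MOV R0, 2  → R0 = 2 (0b00000010)
  MOV R2, 12  → R2 = 12 (0b00001100)
  XOR R0, R2  → R0 = 2 XOR 12 = 14 (0b00001110)
Final: R0 = 14

14


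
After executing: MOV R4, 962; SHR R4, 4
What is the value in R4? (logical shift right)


Register state trace:
  MOV R4, 962  → R4 = 962
  SHR R4, 4  → R4 = 962 >> 4 = 962 // 2^4 = 60
Final: R4 = 60

60


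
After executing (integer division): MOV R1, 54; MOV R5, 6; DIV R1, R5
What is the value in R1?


Register state trace:
  MOV R1, 54  → R1 = 54
  MOV R5, 6  → R5 = 6
  DIV R1, R5  → R1 = 54 // 6 = 9
Final: R1 = 9

9


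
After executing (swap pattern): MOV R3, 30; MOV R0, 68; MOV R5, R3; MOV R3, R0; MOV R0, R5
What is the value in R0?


Register state trace (swap pattern):
  MOV R3, 30  → R3 = 30
  MOV R0, 68  → R0 = 68
  MOV R5, R3  → R5 = 30  (save R3)
  MOV R3, R0  → R3 = 68  (R3 gets R0's value)
  MOV R0, R5  → R0 = 30  (R0 gets saved value)
Final: R0 = 30

30


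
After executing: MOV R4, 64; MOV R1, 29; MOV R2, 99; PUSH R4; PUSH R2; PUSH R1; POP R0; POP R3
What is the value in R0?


Stack trace (top is rightmost):
  MOV R4, 64  → R4 = 64
  MOV R1, 29  → R1 = 29
  MOV R2, 99  → R2 = 99
  PUSH R4  → stack: [64]
  PUSH R2  → stack: [64, 99]
  PUSH R1  → stack: [64, 99, 29]
  POP R0  → R0 = 29, stack: [64, 99]
  POP R3  → R3 = 99, stack: [64]
Final: R0 = 29

29


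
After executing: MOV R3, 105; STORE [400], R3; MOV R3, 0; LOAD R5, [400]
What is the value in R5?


Register and memory trace:
  MOV R3, 105  → R3 = 105
  STORE [400], R3  → mem[400] = 105
  MOV R3, 0  → R3 = 0
  LOAD R5, [400]  → R5 = mem[400] = 105
Final: R5 = 105

105


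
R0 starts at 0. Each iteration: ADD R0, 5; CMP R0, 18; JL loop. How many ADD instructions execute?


Loop trace (R0 starts at 0, target 18, step 5):
  ADD #1: R0 = 0 + 5 = 5  → 5 < 18, loop
  ADD #2: R0 = 5 + 5 = 10  → 10 < 18, loop
  ADD #3: R0 = 10 + 5 = 15  → 15 < 18, loop
  ADD #4: R0 = 15 + 5 = 20  → 20 >= 18, exit
Total ADD instructions: 4

4


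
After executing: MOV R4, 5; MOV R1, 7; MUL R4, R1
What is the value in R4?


Register state trace:
  MOV R4, 5  → R4 = 5
  MOV R1, 7  → R1 = 7
  MUL R4, R1  → R4 = 5 * 7 = 35
Final: R4 = 35

35


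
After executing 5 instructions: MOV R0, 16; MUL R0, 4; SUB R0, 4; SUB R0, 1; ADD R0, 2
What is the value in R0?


Register state trace:
  MOV R0, 16  → R0 = 16
  MUL R0, 4  → R0 = 16 * 4 = 64
  SUB R0, 4  → R0 = 64 - 4 = 60
  SUB R0, 1  → R0 = 60 - 1 = 59
  ADD R0, 2  → R0 = 59 + 2 = 61
Final: R0 = 61

61


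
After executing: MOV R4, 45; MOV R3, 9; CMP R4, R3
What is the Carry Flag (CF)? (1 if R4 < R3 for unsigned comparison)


Register state trace:
  MOV R4, 45  → R4 = 45
  MOV R3, 9  → R3 = 9
  CMP R4, R3  → unsigned 45 - 9: no borrow
  45 >= 9, so CF = 0
CF = 0

0


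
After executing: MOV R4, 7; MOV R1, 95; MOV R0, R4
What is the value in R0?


Register state trace:
  MOV R4, 7  → R4 = 7
  MOV R1, 95  → R1 = 95
  MOV R0, R4  → R0 = 7
Final: R0 = 7

7


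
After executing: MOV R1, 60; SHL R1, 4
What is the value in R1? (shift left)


Register state trace:
  MOV R1, 60  → R1 = 60
  SHL R1, 4  → R1 = 60 << 4 = 60 * 2^4 = 960
Final: R1 = 960

960


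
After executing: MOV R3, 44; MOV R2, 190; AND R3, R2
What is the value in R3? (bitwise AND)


Register state trace:
  MOV R3, 44  → R3 = 44 (0b00101100)
  MOV R2, 190  → R2 = 190 (0b10111110)
  AND R3, R2  → R3 = 44 AND 190 = 44 (0b00101100)
Final: R3 = 44

44


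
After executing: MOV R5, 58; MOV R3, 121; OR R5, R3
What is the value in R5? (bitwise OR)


Register state trace:
  MOV R5, 58  → R5 = 58 (0b00111010)
  MOV R3, 121  → R3 = 121 (0b01111001)
  OR R5, R3   → R5 = 58 OR 121 = 123 (0b01111011)
Final: R5 = 123

123


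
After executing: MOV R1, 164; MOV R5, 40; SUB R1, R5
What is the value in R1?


Register state trace:
  MOV R1, 164  → R1 = 164
  MOV R5, 40  → R5 = 40
  SUB R1, R5  → R1 = 164 - 40 = 124
Final: R1 = 124

124


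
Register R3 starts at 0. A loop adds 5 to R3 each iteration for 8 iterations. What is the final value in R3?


Starting value: R3 = 0
  Iter 1: R3 = 0 + 5 = 5
  Iter 2: R3 = 5 + 5 = 10
  Iter 3: R3 = 10 + 5 = 15
  Iter 4: R3 = 15 + 5 = 20
  Iter 5: R3 = 20 + 5 = 25
  Iter 6: R3 = 25 + 5 = 30
  Iter 7: R3 = 30 + 5 = 35
  Iter 8: R3 = 35 + 5 = 40
Final: R3 = 40

40


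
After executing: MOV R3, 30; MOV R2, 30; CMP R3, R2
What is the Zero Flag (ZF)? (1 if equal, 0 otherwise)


Register state trace:
  MOV R3, 30  → R3 = 30
  MOV R2, 30  → R2 = 30
  CMP R3, R2  → computes 30 - 30 = 0
  Result is zero, so values are equal
ZF = 1

1


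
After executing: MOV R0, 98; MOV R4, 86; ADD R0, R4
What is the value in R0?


Register state trace:
  MOV R0, 98  → R0 = 98
  MOV R4, 86  → R4 = 86
  ADD R0, R4  → R0 = 98 + 86 = 184
Final: R0 = 184

184


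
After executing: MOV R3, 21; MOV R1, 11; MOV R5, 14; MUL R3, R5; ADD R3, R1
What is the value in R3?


Register state trace:
  MOV R3, 21  → R3 = 21
  MOV R1, 11  → R1 = 11
  MOV R5, 14  → R5 = 14
  MUL R3, R5  → R3 = 21 * 14 = 294
  ADD R3, R1  → R3 = 294 + 11 = 305
Final: R3 = 305

305


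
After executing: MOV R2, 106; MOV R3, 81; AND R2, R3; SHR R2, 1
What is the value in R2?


Register state trace:
  MOV R2, 106  → R2 = 106 (0b01101010)
  MOV R3, 81  → R3 = 81 (0b01010001)
  AND R2, R3  → R2 = 106 AND 81 = 64 (0b01000000)
  SHR R2, 1  → R2 = 64 >> 1 = 32
Final: R2 = 32

32


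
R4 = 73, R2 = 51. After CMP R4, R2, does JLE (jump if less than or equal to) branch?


Trace:
  R4 = 73, R2 = 51
  CMP R4, R2  → compares 73 vs 51
  JLE checks: is 73 less than or equal to 51?
  73 > 51, so condition is false
Branch taken: No

No


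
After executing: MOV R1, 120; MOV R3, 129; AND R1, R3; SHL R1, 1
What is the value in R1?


Register state trace:
  MOV R1, 120  → R1 = 120 (0b01111000)
  MOV R3, 129  → R3 = 129 (0b10000001)
  AND R1, R3  → R1 = 120 AND 129 = 0 (0b00000000)
  SHL R1, 1  → R1 = 0 << 1 = 0
Final: R1 = 0

0


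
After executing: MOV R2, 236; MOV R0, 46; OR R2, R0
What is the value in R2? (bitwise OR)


Register state trace:
  MOV R2, 236  → R2 = 236 (0b11101100)
  MOV R0, 46  → R0 = 46 (0b00101110)
  OR R2, R0   → R2 = 236 OR 46 = 238 (0b11101110)
Final: R2 = 238

238


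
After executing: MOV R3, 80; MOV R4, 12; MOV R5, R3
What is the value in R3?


Register state trace:
  MOV R3, 80  → R3 = 80
  MOV R4, 12  → R4 = 12
  MOV R5, R3  → R5 = 80
Final: R3 = 80

80


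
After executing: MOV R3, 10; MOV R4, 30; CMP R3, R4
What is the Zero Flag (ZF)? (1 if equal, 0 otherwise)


Register state trace:
  MOV R3, 10  → R3 = 10
  MOV R4, 30  → R4 = 30
  CMP R3, R4  → computes 10 - 30 = -20
  Result is nonzero, so values are not equal
ZF = 0

0


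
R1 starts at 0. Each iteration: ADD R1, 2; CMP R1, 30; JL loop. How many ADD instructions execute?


Loop trace (R1 starts at 0, target 30, step 2):
  ADD #1: R1 = 0 + 2 = 2  → 2 < 30, loop
  ADD #2: R1 = 2 + 2 = 4  → 4 < 30, loop
  ADD #3: R1 = 4 + 2 = 6  → 6 < 30, loop
  ADD #4: R1 = 6 + 2 = 8  → 8 < 30, loop
  ADD #5: R1 = 8 + 2 = 10  → 10 < 30, loop
  ADD #6: R1 = 10 + 2 = 12  → 12 < 30, loop
  ADD #7: R1 = 12 + 2 = 14  → 14 < 30, loop
  ADD #8: R1 = 14 + 2 = 16  → 16 < 30, loop
  ADD #9: R1 = 16 + 2 = 18  → 18 < 30, loop
  ADD #10: R1 = 18 + 2 = 20  → 20 < 30, loop
  ADD #11: R1 = 20 + 2 = 22  → 22 < 30, loop
  ADD #12: R1 = 22 + 2 = 24  → 24 < 30, loop
  ADD #13: R1 = 24 + 2 = 26  → 26 < 30, loop
  ADD #14: R1 = 26 + 2 = 28  → 28 < 30, loop
  ADD #15: R1 = 28 + 2 = 30  → 30 >= 30, exit
Total ADD instructions: 15

15


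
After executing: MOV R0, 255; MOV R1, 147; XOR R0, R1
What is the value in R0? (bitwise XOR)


Register state trace:
  MOV R0, 255  → R0 = 255 (0b11111111)
  MOV R1, 147  → R1 = 147 (0b10010011)
  XOR R0, R1  → R0 = 255 XOR 147 = 108 (0b01101100)
Final: R0 = 108

108


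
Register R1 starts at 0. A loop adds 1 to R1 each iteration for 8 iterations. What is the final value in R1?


Starting value: R1 = 0
  Iter 1: R1 = 0 + 1 = 1
  Iter 2: R1 = 1 + 1 = 2
  Iter 3: R1 = 2 + 1 = 3
  Iter 4: R1 = 3 + 1 = 4
  Iter 5: R1 = 4 + 1 = 5
  Iter 6: R1 = 5 + 1 = 6
  Iter 7: R1 = 6 + 1 = 7
  Iter 8: R1 = 7 + 1 = 8
Final: R1 = 8

8


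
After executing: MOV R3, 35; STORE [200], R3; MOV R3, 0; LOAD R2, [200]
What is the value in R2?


Register and memory trace:
  MOV R3, 35  → R3 = 35
  STORE [200], R3  → mem[200] = 35
  MOV R3, 0  → R3 = 0
  LOAD R2, [200]  → R2 = mem[200] = 35
Final: R2 = 35

35


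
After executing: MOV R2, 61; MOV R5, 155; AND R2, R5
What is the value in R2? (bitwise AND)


Register state trace:
  MOV R2, 61  → R2 = 61 (0b00111101)
  MOV R5, 155  → R5 = 155 (0b10011011)
  AND R2, R5  → R2 = 61 AND 155 = 25 (0b00011001)
Final: R2 = 25

25


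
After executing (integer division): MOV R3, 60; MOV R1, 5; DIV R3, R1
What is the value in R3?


Register state trace:
  MOV R3, 60  → R3 = 60
  MOV R1, 5  → R1 = 5
  DIV R3, R1  → R3 = 60 // 5 = 12
Final: R3 = 12

12


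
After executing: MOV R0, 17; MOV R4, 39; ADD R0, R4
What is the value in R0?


Register state trace:
  MOV R0, 17  → R0 = 17
  MOV R4, 39  → R4 = 39
  ADD R0, R4  → R0 = 17 + 39 = 56
Final: R0 = 56

56


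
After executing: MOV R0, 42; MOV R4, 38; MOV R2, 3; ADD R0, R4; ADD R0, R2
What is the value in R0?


Register state trace:
  MOV R0, 42  → R0 = 42
  MOV R4, 38  → R4 = 38
  MOV R2, 3  → R2 = 3
  ADD R0, R4  → R0 = 42 + 38 = 80
  ADD R0, R2  → R0 = 80 + 3 = 83
Final: R0 = 83

83


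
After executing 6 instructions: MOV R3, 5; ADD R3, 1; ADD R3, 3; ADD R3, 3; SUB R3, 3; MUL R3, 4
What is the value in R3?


Register state trace:
  MOV R3, 5  → R3 = 5
  ADD R3, 1  → R3 = 5 + 1 = 6
  ADD R3, 3  → R3 = 6 + 3 = 9
  ADD R3, 3  → R3 = 9 + 3 = 12
  SUB R3, 3  → R3 = 12 - 3 = 9
  MUL R3, 4  → R3 = 9 * 4 = 36
Final: R3 = 36

36


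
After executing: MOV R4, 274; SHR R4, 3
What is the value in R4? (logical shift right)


Register state trace:
  MOV R4, 274  → R4 = 274
  SHR R4, 3  → R4 = 274 >> 3 = 274 // 2^3 = 34
Final: R4 = 34

34


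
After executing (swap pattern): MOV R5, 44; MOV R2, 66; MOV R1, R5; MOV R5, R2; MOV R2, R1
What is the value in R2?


Register state trace (swap pattern):
  MOV R5, 44  → R5 = 44
  MOV R2, 66  → R2 = 66
  MOV R1, R5  → R1 = 44  (save R5)
  MOV R5, R2  → R5 = 66  (R5 gets R2's value)
  MOV R2, R1  → R2 = 44  (R2 gets saved value)
Final: R2 = 44

44


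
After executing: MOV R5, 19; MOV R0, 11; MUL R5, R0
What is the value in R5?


Register state trace:
  MOV R5, 19  → R5 = 19
  MOV R0, 11  → R0 = 11
  MUL R5, R0  → R5 = 19 * 11 = 209
Final: R5 = 209

209


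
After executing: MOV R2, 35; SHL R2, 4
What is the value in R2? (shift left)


Register state trace:
  MOV R2, 35  → R2 = 35
  SHL R2, 4  → R2 = 35 << 4 = 35 * 2^4 = 560
Final: R2 = 560

560


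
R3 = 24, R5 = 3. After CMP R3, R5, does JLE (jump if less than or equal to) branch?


Trace:
  R3 = 24, R5 = 3
  CMP R3, R5  → compares 24 vs 3
  JLE checks: is 24 less than or equal to 3?
  24 > 3, so condition is false
Branch taken: No

No


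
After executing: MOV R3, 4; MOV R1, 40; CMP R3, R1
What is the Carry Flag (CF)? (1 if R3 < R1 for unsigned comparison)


Register state trace:
  MOV R3, 4  → R3 = 4
  MOV R1, 40  → R1 = 40
  CMP R3, R1  → unsigned 4 - 40: borrow occurs
  4 < 40, so CF = 1
CF = 1

1


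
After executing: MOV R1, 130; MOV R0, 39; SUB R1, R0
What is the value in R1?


Register state trace:
  MOV R1, 130  → R1 = 130
  MOV R0, 39  → R0 = 39
  SUB R1, R0  → R1 = 130 - 39 = 91
Final: R1 = 91

91


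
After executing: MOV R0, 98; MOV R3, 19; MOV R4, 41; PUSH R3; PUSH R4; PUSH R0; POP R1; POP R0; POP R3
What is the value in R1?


Stack trace (top is rightmost):
  MOV R0, 98  → R0 = 98
  MOV R3, 19  → R3 = 19
  MOV R4, 41  → R4 = 41
  PUSH R3  → stack: [19]
  PUSH R4  → stack: [19, 41]
  PUSH R0  → stack: [19, 41, 98]
  POP R1  → R1 = 98, stack: [19, 41]
  POP R0  → R0 = 41, stack: [19]
  POP R3  → R3 = 19, stack: []
Final: R1 = 98

98


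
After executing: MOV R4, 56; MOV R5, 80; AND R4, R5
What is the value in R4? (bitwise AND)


Register state trace:
  MOV R4, 56  → R4 = 56 (0b00111000)
  MOV R5, 80  → R5 = 80 (0b01010000)
  AND R4, R5  → R4 = 56 AND 80 = 16 (0b00010000)
Final: R4 = 16

16


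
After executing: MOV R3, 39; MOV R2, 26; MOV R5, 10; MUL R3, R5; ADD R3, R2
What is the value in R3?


Register state trace:
  MOV R3, 39  → R3 = 39
  MOV R2, 26  → R2 = 26
  MOV R5, 10  → R5 = 10
  MUL R3, R5  → R3 = 39 * 10 = 390
  ADD R3, R2  → R3 = 390 + 26 = 416
Final: R3 = 416

416


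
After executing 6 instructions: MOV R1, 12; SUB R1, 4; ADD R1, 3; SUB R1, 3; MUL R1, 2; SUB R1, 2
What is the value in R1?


Register state trace:
  MOV R1, 12  → R1 = 12
  SUB R1, 4  → R1 = 12 - 4 = 8
  ADD R1, 3  → R1 = 8 + 3 = 11
  SUB R1, 3  → R1 = 11 - 3 = 8
  MUL R1, 2  → R1 = 8 * 2 = 16
  SUB R1, 2  → R1 = 16 - 2 = 14
Final: R1 = 14

14


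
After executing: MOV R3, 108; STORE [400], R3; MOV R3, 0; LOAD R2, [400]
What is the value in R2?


Register and memory trace:
  MOV R3, 108  → R3 = 108
  STORE [400], R3  → mem[400] = 108
  MOV R3, 0  → R3 = 0
  LOAD R2, [400]  → R2 = mem[400] = 108
Final: R2 = 108

108


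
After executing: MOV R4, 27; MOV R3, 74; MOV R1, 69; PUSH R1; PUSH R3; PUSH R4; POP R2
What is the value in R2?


Stack trace (top is rightmost):
  MOV R4, 27  → R4 = 27
  MOV R3, 74  → R3 = 74
  MOV R1, 69  → R1 = 69
  PUSH R1  → stack: [69]
  PUSH R3  → stack: [69, 74]
  PUSH R4  → stack: [69, 74, 27]
  POP R2  → R2 = 27, stack: [69, 74]
Final: R2 = 27

27


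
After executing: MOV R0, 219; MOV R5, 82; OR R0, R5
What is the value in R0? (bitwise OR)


Register state trace:
  MOV R0, 219  → R0 = 219 (0b11011011)
  MOV R5, 82  → R5 = 82 (0b01010010)
  OR R0, R5   → R0 = 219 OR 82 = 219 (0b11011011)
Final: R0 = 219

219


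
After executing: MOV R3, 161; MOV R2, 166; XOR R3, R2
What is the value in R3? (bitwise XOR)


Register state trace:
  MOV R3, 161  → R3 = 161 (0b10100001)
  MOV R2, 166  → R2 = 166 (0b10100110)
  XOR R3, R2  → R3 = 161 XOR 166 = 7 (0b00000111)
Final: R3 = 7

7


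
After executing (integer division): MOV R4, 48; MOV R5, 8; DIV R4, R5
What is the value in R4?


Register state trace:
  MOV R4, 48  → R4 = 48
  MOV R5, 8  → R5 = 8
  DIV R4, R5  → R4 = 48 // 8 = 6
Final: R4 = 6

6


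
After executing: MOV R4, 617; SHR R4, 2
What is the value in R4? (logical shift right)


Register state trace:
  MOV R4, 617  → R4 = 617
  SHR R4, 2  → R4 = 617 >> 2 = 617 // 2^2 = 154
Final: R4 = 154

154


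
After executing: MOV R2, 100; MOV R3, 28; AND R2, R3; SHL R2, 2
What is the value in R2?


Register state trace:
  MOV R2, 100  → R2 = 100 (0b01100100)
  MOV R3, 28  → R3 = 28 (0b00011100)
  AND R2, R3  → R2 = 100 AND 28 = 4 (0b00000100)
  SHL R2, 2  → R2 = 4 << 2 = 16
Final: R2 = 16

16


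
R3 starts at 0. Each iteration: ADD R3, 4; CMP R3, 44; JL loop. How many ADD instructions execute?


Loop trace (R3 starts at 0, target 44, step 4):
  ADD #1: R3 = 0 + 4 = 4  → 4 < 44, loop
  ADD #2: R3 = 4 + 4 = 8  → 8 < 44, loop
  ADD #3: R3 = 8 + 4 = 12  → 12 < 44, loop
  ADD #4: R3 = 12 + 4 = 16  → 16 < 44, loop
  ADD #5: R3 = 16 + 4 = 20  → 20 < 44, loop
  ADD #6: R3 = 20 + 4 = 24  → 24 < 44, loop
  ADD #7: R3 = 24 + 4 = 28  → 28 < 44, loop
  ADD #8: R3 = 28 + 4 = 32  → 32 < 44, loop
  ADD #9: R3 = 32 + 4 = 36  → 36 < 44, loop
  ADD #10: R3 = 36 + 4 = 40  → 40 < 44, loop
  ADD #11: R3 = 40 + 4 = 44  → 44 >= 44, exit
Total ADD instructions: 11

11


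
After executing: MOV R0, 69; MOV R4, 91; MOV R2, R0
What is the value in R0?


Register state trace:
  MOV R0, 69  → R0 = 69
  MOV R4, 91  → R4 = 91
  MOV R2, R0  → R2 = 69
Final: R0 = 69

69


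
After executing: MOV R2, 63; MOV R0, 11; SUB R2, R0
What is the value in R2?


Register state trace:
  MOV R2, 63  → R2 = 63
  MOV R0, 11  → R0 = 11
  SUB R2, R0  → R2 = 63 - 11 = 52
Final: R2 = 52

52


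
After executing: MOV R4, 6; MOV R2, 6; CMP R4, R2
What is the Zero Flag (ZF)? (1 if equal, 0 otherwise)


Register state trace:
  MOV R4, 6  → R4 = 6
  MOV R2, 6  → R2 = 6
  CMP R4, R2  → computes 6 - 6 = 0
  Result is zero, so values are equal
ZF = 1

1


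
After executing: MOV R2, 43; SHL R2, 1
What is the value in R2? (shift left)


Register state trace:
  MOV R2, 43  → R2 = 43
  SHL R2, 1  → R2 = 43 << 1 = 43 * 2^1 = 86
Final: R2 = 86

86


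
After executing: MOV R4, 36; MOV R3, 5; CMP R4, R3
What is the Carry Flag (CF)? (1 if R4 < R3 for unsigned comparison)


Register state trace:
  MOV R4, 36  → R4 = 36
  MOV R3, 5  → R3 = 5
  CMP R4, R3  → unsigned 36 - 5: no borrow
  36 >= 5, so CF = 0
CF = 0

0


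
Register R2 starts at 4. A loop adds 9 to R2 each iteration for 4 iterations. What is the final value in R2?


Starting value: R2 = 4
  Iter 1: R2 = 4 + 9 = 13
  Iter 2: R2 = 13 + 9 = 22
  Iter 3: R2 = 22 + 9 = 31
  Iter 4: R2 = 31 + 9 = 40
Final: R2 = 40

40


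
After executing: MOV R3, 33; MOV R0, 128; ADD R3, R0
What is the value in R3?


Register state trace:
  MOV R3, 33  → R3 = 33
  MOV R0, 128  → R0 = 128
  ADD R3, R0  → R3 = 33 + 128 = 161
Final: R3 = 161

161


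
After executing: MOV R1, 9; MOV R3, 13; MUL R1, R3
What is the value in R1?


Register state trace:
  MOV R1, 9  → R1 = 9
  MOV R3, 13  → R3 = 13
  MUL R1, R3  → R1 = 9 * 13 = 117
Final: R1 = 117

117


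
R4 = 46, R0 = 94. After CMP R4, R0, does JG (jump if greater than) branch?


Trace:
  R4 = 46, R0 = 94
  CMP R4, R0  → compares 46 vs 94
  JG checks: is 46 greater than 94?
  46 < 94, so condition is false
Branch taken: No

No


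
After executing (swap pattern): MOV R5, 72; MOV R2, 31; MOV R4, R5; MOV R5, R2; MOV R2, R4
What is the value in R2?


Register state trace (swap pattern):
  MOV R5, 72  → R5 = 72
  MOV R2, 31  → R2 = 31
  MOV R4, R5  → R4 = 72  (save R5)
  MOV R5, R2  → R5 = 31  (R5 gets R2's value)
  MOV R2, R4  → R2 = 72  (R2 gets saved value)
Final: R2 = 72

72


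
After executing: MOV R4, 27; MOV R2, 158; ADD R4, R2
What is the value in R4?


Register state trace:
  MOV R4, 27  → R4 = 27
  MOV R2, 158  → R2 = 158
  ADD R4, R2  → R4 = 27 + 158 = 185
Final: R4 = 185

185


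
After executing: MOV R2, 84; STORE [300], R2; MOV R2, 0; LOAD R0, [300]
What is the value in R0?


Register and memory trace:
  MOV R2, 84  → R2 = 84
  STORE [300], R2  → mem[300] = 84
  MOV R2, 0  → R2 = 0
  LOAD R0, [300]  → R0 = mem[300] = 84
Final: R0 = 84

84


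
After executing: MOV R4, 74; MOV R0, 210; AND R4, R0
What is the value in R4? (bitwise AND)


Register state trace:
  MOV R4, 74  → R4 = 74 (0b01001010)
  MOV R0, 210  → R0 = 210 (0b11010010)
  AND R4, R0  → R4 = 74 AND 210 = 66 (0b01000010)
Final: R4 = 66

66


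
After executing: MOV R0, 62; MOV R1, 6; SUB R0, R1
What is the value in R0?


Register state trace:
  MOV R0, 62  → R0 = 62
  MOV R1, 6  → R1 = 6
  SUB R0, R1  → R0 = 62 - 6 = 56
Final: R0 = 56

56


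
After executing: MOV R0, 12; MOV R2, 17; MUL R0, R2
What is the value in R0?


Register state trace:
  MOV R0, 12  → R0 = 12
  MOV R2, 17  → R2 = 17
  MUL R0, R2  → R0 = 12 * 17 = 204
Final: R0 = 204

204


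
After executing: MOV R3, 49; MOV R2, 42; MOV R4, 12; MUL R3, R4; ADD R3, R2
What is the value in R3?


Register state trace:
  MOV R3, 49  → R3 = 49
  MOV R2, 42  → R2 = 42
  MOV R4, 12  → R4 = 12
  MUL R3, R4  → R3 = 49 * 12 = 588
  ADD R3, R2  → R3 = 588 + 42 = 630
Final: R3 = 630

630


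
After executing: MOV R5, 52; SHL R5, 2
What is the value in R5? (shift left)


Register state trace:
  MOV R5, 52  → R5 = 52
  SHL R5, 2  → R5 = 52 << 2 = 52 * 2^2 = 208
Final: R5 = 208

208


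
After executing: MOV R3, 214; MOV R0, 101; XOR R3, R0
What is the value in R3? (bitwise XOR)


Register state trace:
  MOV R3, 214  → R3 = 214 (0b11010110)
  MOV R0, 101  → R0 = 101 (0b01100101)
  XOR R3, R0  → R3 = 214 XOR 101 = 179 (0b10110011)
Final: R3 = 179

179


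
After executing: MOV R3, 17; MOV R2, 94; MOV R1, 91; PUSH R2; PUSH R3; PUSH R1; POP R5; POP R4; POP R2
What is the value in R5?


Stack trace (top is rightmost):
  MOV R3, 17  → R3 = 17
  MOV R2, 94  → R2 = 94
  MOV R1, 91  → R1 = 91
  PUSH R2  → stack: [94]
  PUSH R3  → stack: [94, 17]
  PUSH R1  → stack: [94, 17, 91]
  POP R5  → R5 = 91, stack: [94, 17]
  POP R4  → R4 = 17, stack: [94]
  POP R2  → R2 = 94, stack: []
Final: R5 = 91

91


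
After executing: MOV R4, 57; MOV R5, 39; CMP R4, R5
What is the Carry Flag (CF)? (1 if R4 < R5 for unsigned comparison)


Register state trace:
  MOV R4, 57  → R4 = 57
  MOV R5, 39  → R5 = 39
  CMP R4, R5  → unsigned 57 - 39: no borrow
  57 >= 39, so CF = 0
CF = 0

0


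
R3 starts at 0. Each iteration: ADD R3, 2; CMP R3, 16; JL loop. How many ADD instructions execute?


Loop trace (R3 starts at 0, target 16, step 2):
  ADD #1: R3 = 0 + 2 = 2  → 2 < 16, loop
  ADD #2: R3 = 2 + 2 = 4  → 4 < 16, loop
  ADD #3: R3 = 4 + 2 = 6  → 6 < 16, loop
  ADD #4: R3 = 6 + 2 = 8  → 8 < 16, loop
  ADD #5: R3 = 8 + 2 = 10  → 10 < 16, loop
  ADD #6: R3 = 10 + 2 = 12  → 12 < 16, loop
  ADD #7: R3 = 12 + 2 = 14  → 14 < 16, loop
  ADD #8: R3 = 14 + 2 = 16  → 16 >= 16, exit
Total ADD instructions: 8

8


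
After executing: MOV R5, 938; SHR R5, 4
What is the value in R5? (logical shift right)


Register state trace:
  MOV R5, 938  → R5 = 938
  SHR R5, 4  → R5 = 938 >> 4 = 938 // 2^4 = 58
Final: R5 = 58

58


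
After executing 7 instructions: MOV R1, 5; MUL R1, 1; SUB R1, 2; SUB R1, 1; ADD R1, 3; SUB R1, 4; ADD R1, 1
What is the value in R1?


Register state trace:
  MOV R1, 5  → R1 = 5
  MUL R1, 1  → R1 = 5 * 1 = 5
  SUB R1, 2  → R1 = 5 - 2 = 3
  SUB R1, 1  → R1 = 3 - 1 = 2
  ADD R1, 3  → R1 = 2 + 3 = 5
  SUB R1, 4  → R1 = 5 - 4 = 1
  ADD R1, 1  → R1 = 1 + 1 = 2
Final: R1 = 2

2


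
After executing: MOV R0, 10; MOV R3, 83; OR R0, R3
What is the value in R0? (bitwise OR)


Register state trace:
  MOV R0, 10  → R0 = 10 (0b00001010)
  MOV R3, 83  → R3 = 83 (0b01010011)
  OR R0, R3   → R0 = 10 OR 83 = 91 (0b01011011)
Final: R0 = 91

91


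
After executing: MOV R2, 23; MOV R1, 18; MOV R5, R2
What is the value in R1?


Register state trace:
  MOV R2, 23  → R2 = 23
  MOV R1, 18  → R1 = 18
  MOV R5, R2  → R5 = 23
Final: R1 = 18

18


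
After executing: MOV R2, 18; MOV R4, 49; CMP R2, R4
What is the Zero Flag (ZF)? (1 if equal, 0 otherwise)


Register state trace:
  MOV R2, 18  → R2 = 18
  MOV R4, 49  → R4 = 49
  CMP R2, R4  → computes 18 - 49 = -31
  Result is nonzero, so values are not equal
ZF = 0

0


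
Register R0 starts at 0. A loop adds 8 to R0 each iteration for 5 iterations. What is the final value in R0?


Starting value: R0 = 0
  Iter 1: R0 = 0 + 8 = 8
  Iter 2: R0 = 8 + 8 = 16
  Iter 3: R0 = 16 + 8 = 24
  Iter 4: R0 = 24 + 8 = 32
  Iter 5: R0 = 32 + 8 = 40
Final: R0 = 40

40


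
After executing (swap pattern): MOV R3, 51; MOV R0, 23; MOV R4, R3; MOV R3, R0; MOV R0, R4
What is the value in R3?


Register state trace (swap pattern):
  MOV R3, 51  → R3 = 51
  MOV R0, 23  → R0 = 23
  MOV R4, R3  → R4 = 51  (save R3)
  MOV R3, R0  → R3 = 23  (R3 gets R0's value)
  MOV R0, R4  → R0 = 51  (R0 gets saved value)
Final: R3 = 23

23


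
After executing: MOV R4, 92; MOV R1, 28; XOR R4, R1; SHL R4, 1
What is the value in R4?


Register state trace:
  MOV R4, 92  → R4 = 92 (0b01011100)
  MOV R1, 28  → R1 = 28 (0b00011100)
  XOR R4, R1  → R4 = 92 XOR 28 = 64 (0b01000000)
  SHL R4, 1  → R4 = 64 << 1 = 128
Final: R4 = 128

128


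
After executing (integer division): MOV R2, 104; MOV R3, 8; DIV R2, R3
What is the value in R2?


Register state trace:
  MOV R2, 104  → R2 = 104
  MOV R3, 8  → R3 = 8
  DIV R2, R3  → R2 = 104 // 8 = 13
Final: R2 = 13

13


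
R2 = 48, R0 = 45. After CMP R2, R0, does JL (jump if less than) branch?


Trace:
  R2 = 48, R0 = 45
  CMP R2, R0  → compares 48 vs 45
  JL checks: is 48 less than 45?
  48 > 45, so condition is false
Branch taken: No

No


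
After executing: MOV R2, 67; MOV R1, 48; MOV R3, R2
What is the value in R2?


Register state trace:
  MOV R2, 67  → R2 = 67
  MOV R1, 48  → R1 = 48
  MOV R3, R2  → R3 = 67
Final: R2 = 67

67


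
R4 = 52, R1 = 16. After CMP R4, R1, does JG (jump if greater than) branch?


Trace:
  R4 = 52, R1 = 16
  CMP R4, R1  → compares 52 vs 16
  JG checks: is 52 greater than 16?
  52 > 16, so condition is true
Branch taken: Yes

Yes


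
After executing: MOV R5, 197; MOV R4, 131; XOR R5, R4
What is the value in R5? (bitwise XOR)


Register state trace:
  MOV R5, 197  → R5 = 197 (0b11000101)
  MOV R4, 131  → R4 = 131 (0b10000011)
  XOR R5, R4  → R5 = 197 XOR 131 = 70 (0b01000110)
Final: R5 = 70

70


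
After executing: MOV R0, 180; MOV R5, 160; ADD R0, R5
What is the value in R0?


Register state trace:
  MOV R0, 180  → R0 = 180
  MOV R5, 160  → R5 = 160
  ADD R0, R5  → R0 = 180 + 160 = 340
Final: R0 = 340

340


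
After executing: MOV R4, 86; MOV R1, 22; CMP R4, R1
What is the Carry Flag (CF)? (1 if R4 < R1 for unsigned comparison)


Register state trace:
  MOV R4, 86  → R4 = 86
  MOV R1, 22  → R1 = 22
  CMP R4, R1  → unsigned 86 - 22: no borrow
  86 >= 22, so CF = 0
CF = 0

0


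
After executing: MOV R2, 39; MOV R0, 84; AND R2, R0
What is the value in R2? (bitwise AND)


Register state trace:
  MOV R2, 39  → R2 = 39 (0b00100111)
  MOV R0, 84  → R0 = 84 (0b01010100)
  AND R2, R0  → R2 = 39 AND 84 = 4 (0b00000100)
Final: R2 = 4

4


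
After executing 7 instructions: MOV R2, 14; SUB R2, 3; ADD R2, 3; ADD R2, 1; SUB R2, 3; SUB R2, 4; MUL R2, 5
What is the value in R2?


Register state trace:
  MOV R2, 14  → R2 = 14
  SUB R2, 3  → R2 = 14 - 3 = 11
  ADD R2, 3  → R2 = 11 + 3 = 14
  ADD R2, 1  → R2 = 14 + 1 = 15
  SUB R2, 3  → R2 = 15 - 3 = 12
  SUB R2, 4  → R2 = 12 - 4 = 8
  MUL R2, 5  → R2 = 8 * 5 = 40
Final: R2 = 40

40


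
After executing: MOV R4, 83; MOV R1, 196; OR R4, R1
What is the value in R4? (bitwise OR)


Register state trace:
  MOV R4, 83  → R4 = 83 (0b01010011)
  MOV R1, 196  → R1 = 196 (0b11000100)
  OR R4, R1   → R4 = 83 OR 196 = 215 (0b11010111)
Final: R4 = 215

215


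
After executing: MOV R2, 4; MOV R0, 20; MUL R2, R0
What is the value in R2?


Register state trace:
  MOV R2, 4  → R2 = 4
  MOV R0, 20  → R0 = 20
  MUL R2, R0  → R2 = 4 * 20 = 80
Final: R2 = 80

80


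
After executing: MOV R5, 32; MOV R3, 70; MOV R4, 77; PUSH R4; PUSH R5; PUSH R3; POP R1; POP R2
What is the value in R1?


Stack trace (top is rightmost):
  MOV R5, 32  → R5 = 32
  MOV R3, 70  → R3 = 70
  MOV R4, 77  → R4 = 77
  PUSH R4  → stack: [77]
  PUSH R5  → stack: [77, 32]
  PUSH R3  → stack: [77, 32, 70]
  POP R1  → R1 = 70, stack: [77, 32]
  POP R2  → R2 = 32, stack: [77]
Final: R1 = 70

70


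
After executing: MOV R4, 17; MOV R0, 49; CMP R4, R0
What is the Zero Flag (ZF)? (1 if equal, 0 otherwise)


Register state trace:
  MOV R4, 17  → R4 = 17
  MOV R0, 49  → R0 = 49
  CMP R4, R0  → computes 17 - 49 = -32
  Result is nonzero, so values are not equal
ZF = 0

0


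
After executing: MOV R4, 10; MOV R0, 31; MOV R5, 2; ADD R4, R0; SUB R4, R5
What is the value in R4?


Register state trace:
  MOV R4, 10  → R4 = 10
  MOV R0, 31  → R0 = 31
  MOV R5, 2  → R5 = 2
  ADD R4, R0  → R4 = 10 + 31 = 41
  SUB R4, R5  → R4 = 41 - 2 = 39
Final: R4 = 39

39


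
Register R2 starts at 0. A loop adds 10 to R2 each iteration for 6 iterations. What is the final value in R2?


Starting value: R2 = 0
  Iter 1: R2 = 0 + 10 = 10
  Iter 2: R2 = 10 + 10 = 20
  Iter 3: R2 = 20 + 10 = 30
  Iter 4: R2 = 30 + 10 = 40
  Iter 5: R2 = 40 + 10 = 50
  Iter 6: R2 = 50 + 10 = 60
Final: R2 = 60

60
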